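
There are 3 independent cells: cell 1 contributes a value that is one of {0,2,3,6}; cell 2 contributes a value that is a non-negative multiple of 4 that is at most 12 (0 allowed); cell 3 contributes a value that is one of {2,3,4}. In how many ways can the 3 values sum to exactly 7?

2

The generating function for the choices is (1 + t^2 + t^3 + t^6)·(1 + t^4 + t^8 + t^12)·(t^2 + t^3 + t^4); the count is [t^7].
(1 + t^2 + t^3 + t^6) has coefficients 1,0,1,1,0,0,1 for degrees 0…6.
(1 + t^4 + t^8 + t^12) has coefficients 1,0,0,0,1,0,0,0 for degrees 0…7.
Finally multiplying by (t^2 + t^3 + t^4), the product of all factors after the first has coefficients 0,0,1,1,1,0,1,1 for degrees 0…7.
[t^7] = 1·1 + 1·0 + 1·1 + 1·0 = 2.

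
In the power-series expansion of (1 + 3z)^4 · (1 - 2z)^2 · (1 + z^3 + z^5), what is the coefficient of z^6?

272

(1 + 3z)^4 has coefficients 1,12,54,108,81 for degrees 0…4.
(1 - 2z)^2 has coefficients 1,-4,4,0,0,0,0 for degrees 0…6.
Finally multiplying by (1 + z^3 + z^5), the product of all factors after the first has coefficients 1,-4,4,1,-4,5,-4 for degrees 0…6.
[z^6] = 1·(-4) + 12·5 + 54·(-4) + 108·1 + 81·4 = 272.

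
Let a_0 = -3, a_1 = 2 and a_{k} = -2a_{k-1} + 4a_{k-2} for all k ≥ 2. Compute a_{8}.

The ordinary generating function has denominator 1 + 2q - 4q^2.
Iterating the recurrence: a_0,…,a_{8} = -3, 2, -16, 40, -144, 448, -1472, 4736, -15360.

-15360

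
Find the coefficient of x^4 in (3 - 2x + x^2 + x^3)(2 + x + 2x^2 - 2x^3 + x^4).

(3 - 2x + x^2 + x^3) has coefficients 3,-2,1,1 for degrees 0…3.
(2 + x + 2x^2 - 2x^3 + x^4) has coefficients 2,1,2,-2,1 for degrees 0…4.
[x^4] = 3·1 − 2·(-2) + 1·2 + 1·1 = 10.

10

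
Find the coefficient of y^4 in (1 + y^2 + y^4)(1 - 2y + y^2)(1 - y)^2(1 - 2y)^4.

384

(1 + y^2 + y^4) has coefficients 1,0,1,0,1 for degrees 0…4.
(1 - 2y + y^2) has coefficients 1,-2,1,0,0 for degrees 0…4.
Multiplying by (1 - y)^2 gives running coefficients 1,-4,6,-4,1 for degrees 0…4.
Finally multiplying by (1 - 2y)^4, the product of all factors after the first has coefficients 1,-12,62,-180,321 for degrees 0…4.
[y^4] = 1·321 + 1·62 + 1·1 = 384.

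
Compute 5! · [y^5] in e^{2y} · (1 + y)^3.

The EGF product rule gives c_5 = Σ_{k_1+k_2=5} C(5; k_1,k_2) · ∏ g_i(k_i), where e^{2y} gives (2)^k; (1+y)^3 gives the falling factorial (3)_k.
g_1(k) for k = 0…5: 1, 2, 4, 8, 16, 32.
g_2(k) for k = 0…5: 1, 3, 6, 6, 0, 0.
c_5 = Σ_k C(5,k)·g_1(k)·g_2(5−k) = 10·4·6 + 10·8·6 + 5·16·3 + 1·32·1 = 240 + 480 + 240 + 32 = 992.

992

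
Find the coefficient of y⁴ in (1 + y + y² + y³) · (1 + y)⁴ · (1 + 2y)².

119

(1 + y + y² + y³) has coefficients 1,1,1,1 for degrees 0…3.
(1 + y)⁴ has coefficients 1,4,6,4,1 for degrees 0…4.
Finally multiplying by (1 + 2y)², the product of all factors after the first has coefficients 1,8,26,44,41 for degrees 0…4.
[y⁴] = 1·41 + 1·44 + 1·26 + 1·8 = 119.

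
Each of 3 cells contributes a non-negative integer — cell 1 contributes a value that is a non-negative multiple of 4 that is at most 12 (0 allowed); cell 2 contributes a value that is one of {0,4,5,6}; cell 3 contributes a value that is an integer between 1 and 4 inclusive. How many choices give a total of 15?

4

The generating function for the choices is (1 + y^4 + y^8 + y^12)·(1 + y^4 + y^5 + y^6)·(y + y^2 + y^3 + y^4); the count is [y^15].
(1 + y^4 + y^8 + y^12) has coefficients 1,0,0,0,1,0,0,0,1,0,0,0,1 for degrees 0…12.
(1 + y^4 + y^5 + y^6) has coefficients 1,0,0,0,1,1,1,0,0,0,0,0,0,0,0,0 for degrees 0…15.
Finally multiplying by (y + y^2 + y^3 + y^4), the product of all factors after the first has coefficients 0,1,1,1,1,1,2,3,3,2,1,0,0,0,0,0 for degrees 0…15.
[y^15] = 1·0 + 1·0 + 1·3 + 1·1 = 4.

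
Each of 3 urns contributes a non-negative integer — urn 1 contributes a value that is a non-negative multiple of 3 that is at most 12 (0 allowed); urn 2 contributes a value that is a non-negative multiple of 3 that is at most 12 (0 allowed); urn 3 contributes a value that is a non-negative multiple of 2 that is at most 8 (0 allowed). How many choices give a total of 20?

The generating function for the choices is (1 + t³ + t⁶ + t⁹ + t¹²)·(1 + t³ + t⁶ + t⁹ + t¹²)·(1 + t² + t⁴ + t⁶ + t⁸); the count is [t²⁰].
(1 + t³ + t⁶ + t⁹ + t¹²) has coefficients 1,0,0,1,0,0,1,0,0,1,0,0,1 for degrees 0…12.
(1 + t³ + t⁶ + t⁹ + t¹²) has coefficients 1,0,0,1,0,0,1,0,0,1,0,0,1,0,0,0,0,0,0,0,0 for degrees 0…20.
Finally multiplying by (1 + t² + t⁴ + t⁶ + t⁸), the product of all factors after the first has coefficients 1,0,1,1,1,1,2,1,2,2,1,2,2,1,2,1,1,1,1,0,1 for degrees 0…20.
[t²⁰] = 1·1 + 1·1 + 1·2 + 1·2 + 1·2 = 8.

8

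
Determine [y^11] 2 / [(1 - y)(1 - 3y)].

Partial fractions give a closed form: a_n = (-1)·1^n + (3)·3^n.
At n = 11: a_11 = 531440.

531440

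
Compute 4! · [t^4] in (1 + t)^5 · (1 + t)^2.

840

The EGF product rule gives c_4 = Σ_{k_1+k_2=4} C(4; k_1,k_2) · ∏ g_i(k_i), where (1+t)^5 gives the falling factorial (5)_k; (1+t)^2 gives the falling factorial (2)_k.
g_1(k) for k = 0…4: 1, 5, 20, 60, 120.
g_2(k) for k = 0…4: 1, 2, 2, 0, 0.
c_4 = Σ_k C(4,k)·g_1(k)·g_2(4−k) = 6·20·2 + 4·60·2 + 1·120·1 = 240 + 480 + 120 = 840.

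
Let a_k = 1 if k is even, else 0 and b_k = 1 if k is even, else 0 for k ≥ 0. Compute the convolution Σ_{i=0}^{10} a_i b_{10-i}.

6

Write out a_i and b_{10-i} for i = 0,…,10 and sum the products.
Σ = 1·1 + 0·0 + 1·1 + 0·0 + 1·1 + 0·0 + 1·1 + 0·0 + 1·1 + 0·0 + 1·1 = 6.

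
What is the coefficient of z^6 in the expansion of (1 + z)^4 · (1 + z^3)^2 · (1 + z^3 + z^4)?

21

(1 + z)^4 has coefficients 1,4,6,4,1 for degrees 0…4.
(1 + z^3)^2 has coefficients 1,0,0,2,0,0,1 for degrees 0…6.
Finally multiplying by (1 + z^3 + z^4), the product of all factors after the first has coefficients 1,0,0,3,1,0,3 for degrees 0…6.
[z^6] = 1·3 + 4·0 + 6·1 + 4·3 + 1·0 = 21.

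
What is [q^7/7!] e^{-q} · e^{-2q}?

The EGF product rule gives c_7 = Σ_{k_1+k_2=7} C(7; k_1,k_2) · ∏ g_i(k_i), where e^{-q} gives (-1)^k; e^{-2q} gives (-2)^k.
g_1(k) for k = 0…7: 1, -1, 1, -1, 1, -1, 1, -1.
g_2(k) for k = 0…7: 1, -2, 4, -8, 16, -32, 64, -128.
c_7 = Σ_k C(7,k)·g_1(k)·g_2(7−k) = 1·1·(-128) + 7·(-1)·64 + 21·1·(-32) + 35·(-1)·16 + 35·1·(-8) + 21·(-1)·4 + 7·1·(-2) + 1·(-1)·1 = −128 − 448 − 672 − 560 − 280 − 84 − 14 − 1 = -2187.

-2187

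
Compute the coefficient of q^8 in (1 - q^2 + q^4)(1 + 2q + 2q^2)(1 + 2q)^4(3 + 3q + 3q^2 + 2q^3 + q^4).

233

(1 - q^2 + q^4) has coefficients 1,0,-1,0,1 for degrees 0…4.
(1 + 2q + 2q^2) has coefficients 1,2,2,0,0,0,0,0,0 for degrees 0…8.
Multiplying by (1 + 2q)^4 gives running coefficients 1,10,42,96,128,96,32,0,0 for degrees 0…8.
Finally multiplying by (3 + 3q + 3q^2 + 2q^3 + q^4), the product of all factors after the first has coefficients 3,33,159,446,819,1054,1002,736,416 for degrees 0…8.
[q^8] = 1·416 − 1·1002 + 1·819 = 233.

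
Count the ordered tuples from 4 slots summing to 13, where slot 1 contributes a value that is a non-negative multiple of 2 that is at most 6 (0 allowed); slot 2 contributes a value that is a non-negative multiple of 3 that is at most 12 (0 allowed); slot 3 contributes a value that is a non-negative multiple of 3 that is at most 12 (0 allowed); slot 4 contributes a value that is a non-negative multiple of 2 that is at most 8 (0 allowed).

The generating function for the choices is (1 + q^2 + q^4 + q^6)·(1 + q^3 + q^6 + q^9 + q^12)·(1 + q^3 + q^6 + q^9 + q^12)·(1 + q^2 + q^4 + q^6 + q^8); the count is [q^13].
(1 + q^2 + q^4 + q^6) has coefficients 1,0,1,0,1,0,1 for degrees 0…6.
(1 + q^3 + q^6 + q^9 + q^12) has coefficients 1,0,0,1,0,0,1,0,0,1,0,0,1,0 for degrees 0…13.
Multiplying by (1 + q^3 + q^6 + q^9 + q^12) gives running coefficients 1,0,0,2,0,0,3,0,0,4,0,0,5,0 for degrees 0…13.
Finally multiplying by (1 + q^2 + q^4 + q^6 + q^8), the product of all factors after the first has coefficients 1,0,1,2,1,2,4,2,4,6,3,6,8,4 for degrees 0…13.
[q^13] = 1·4 + 1·6 + 1·6 + 1·2 = 18.

18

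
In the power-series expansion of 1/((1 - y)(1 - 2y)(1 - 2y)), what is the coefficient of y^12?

98305

The denominator gives the recurrence a_n = 5a_(n−1) − 8a_(n−2) + 4a_(n−3) for n ≥ 3; the numerator fixes a_0 = 1, a_1 = 5, a_2 = 17.
Iterating: 1, 5, 17, 49, 129, 321, 769, 1793, 4097, 9217, 20481, 45057, 98305, so a_12 = 98305.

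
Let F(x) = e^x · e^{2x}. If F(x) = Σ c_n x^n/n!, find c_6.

729

The EGF product rule gives c_6 = Σ_{k_1+k_2=6} C(6; k_1,k_2) · ∏ g_i(k_i), where e^x gives (1)^k; e^{2x} gives (2)^k.
g_1(k) for k = 0…6: 1, 1, 1, 1, 1, 1, 1.
g_2(k) for k = 0…6: 1, 2, 4, 8, 16, 32, 64.
c_6 = Σ_k C(6,k)·g_1(k)·g_2(6−k) = 1·1·64 + 6·1·32 + 15·1·16 + 20·1·8 + 15·1·4 + 6·1·2 + 1·1·1 = 64 + 192 + 240 + 160 + 60 + 12 + 1 = 729.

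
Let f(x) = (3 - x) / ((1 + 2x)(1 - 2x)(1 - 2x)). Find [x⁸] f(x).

3328

The denominator gives the recurrence a_n = 2a_(n−1) + 4a_(n−2) − 8a_(n−3) for n ≥ 3; the numerator fixes a_0 = 3, a_1 = 5, a_2 = 22.
Iterating: 3, 5, 22, 40, 128, 240, 672, 1280, 3328, so a_8 = 3328.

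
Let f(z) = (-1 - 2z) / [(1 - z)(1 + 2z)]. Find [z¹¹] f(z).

The denominator gives the recurrence a_n = −a_(n−1) + 2a_(n−2) for n ≥ 2; the numerator fixes a_0 = -1, a_1 = -1.
Iterating: -1, -1, -1, -1, -1, -1, -1, -1, -1, -1, -1, -1, so a_11 = -1.

-1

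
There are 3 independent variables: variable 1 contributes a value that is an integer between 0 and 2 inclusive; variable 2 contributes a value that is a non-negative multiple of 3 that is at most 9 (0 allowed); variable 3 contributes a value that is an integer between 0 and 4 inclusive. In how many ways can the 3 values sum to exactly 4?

The generating function for the choices is (1 + q + q^2)·(1 + q^3 + q^6 + q^9)·(1 + q + q^2 + q^3 + q^4); the count is [q^4].
(1 + q + q^2) has coefficients 1,1,1 for degrees 0…2.
(1 + q^3 + q^6 + q^9) has coefficients 1,0,0,1,0 for degrees 0…4.
Finally multiplying by (1 + q + q^2 + q^3 + q^4), the product of all factors after the first has coefficients 1,1,1,2,2 for degrees 0…4.
[q^4] = 1·2 + 1·2 + 1·1 = 5.

5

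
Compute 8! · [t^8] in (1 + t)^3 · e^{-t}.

-191

The EGF product rule gives c_8 = Σ_{k_1+k_2=8} C(8; k_1,k_2) · ∏ g_i(k_i), where (1+t)^3 gives the falling factorial (3)_k; e^{-t} gives (-1)^k.
g_1(k) for k = 0…8: 1, 3, 6, 6, 0, 0, 0, 0, 0.
g_2(k) for k = 0…8: 1, -1, 1, -1, 1, -1, 1, -1, 1.
c_8 = Σ_k C(8,k)·g_1(k)·g_2(8−k) = 1·1·1 + 8·3·(-1) + 28·6·1 + 56·6·(-1) = 1 − 24 + 168 − 336 = -191.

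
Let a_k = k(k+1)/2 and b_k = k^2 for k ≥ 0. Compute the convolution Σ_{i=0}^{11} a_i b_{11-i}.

This is [x^11] in the product of the two ordinary generating functions.
Σ = 0·121 + 1·100 + 3·81 + 6·64 + 10·49 + 15·36 + 21·25 + 28·16 + 36·9 + 45·4 + 55·1 + 66·0 = 3289.

3289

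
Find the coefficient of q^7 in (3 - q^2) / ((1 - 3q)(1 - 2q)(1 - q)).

Partial fractions give a closed form: a_n = (13)·3^n + (-11)·2^n + (1)·1^n.
At n = 7: a_7 = 27024.

27024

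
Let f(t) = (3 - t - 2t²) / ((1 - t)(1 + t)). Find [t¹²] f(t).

The denominator gives the recurrence a_n = a_(n−2) for n ≥ 3; the numerator fixes a_0 = 3, a_1 = -1, a_2 = 1.
Iterating: 3, -1, 1, -1, 1, -1, 1, -1, 1, -1, 1, -1, 1, so a_12 = 1.

1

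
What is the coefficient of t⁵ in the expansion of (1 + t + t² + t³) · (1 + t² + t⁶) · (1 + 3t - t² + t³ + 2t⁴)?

6

(1 + t + t² + t³) has coefficients 1,1,1,1 for degrees 0…3.
(1 + t² + t⁶) has coefficients 1,0,1,0,0,0 for degrees 0…5.
Finally multiplying by (1 + 3t - t² + t³ + 2t⁴), the product of all factors after the first has coefficients 1,3,0,4,1,1 for degrees 0…5.
[t⁵] = 1·1 + 1·1 + 1·4 + 1·0 = 6.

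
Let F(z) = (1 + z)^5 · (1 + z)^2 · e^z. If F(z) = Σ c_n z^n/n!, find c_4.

The EGF product rule gives c_4 = Σ_{k_1+k_2+k_3=4} C(4; k_1,k_2,k_3) · ∏ g_i(k_i), where (1+z)^5 gives the falling factorial (5)_k; (1+z)^2 gives the falling factorial (2)_k; e^z gives (1)^k.
g_1(k) for k = 0…4: 1, 5, 20, 60, 120.
g_2(k) for k = 0…4: 1, 2, 2, 0, 0.
g_3(k) for k = 0…4: 1, 1, 1, 1, 1.
First combine the last two factors: h(k) = Σ_j C(k,j)·g_2(j)·g_3(k−j) for k = 0…4: 1, 3, 7, 13, 21.
c_4 = Σ_k C(4,k)·g_1(k)·h(4−k) = 1·1·21 + 4·5·13 + 6·20·7 + 4·60·3 + 1·120·1 = 21 + 260 + 840 + 720 + 120 = 1961.

1961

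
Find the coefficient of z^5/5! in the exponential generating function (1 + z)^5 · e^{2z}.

5752

The EGF product rule gives c_5 = Σ_{k_1+k_2=5} C(5; k_1,k_2) · ∏ g_i(k_i), where (1+z)^5 gives the falling factorial (5)_k; e^{2z} gives (2)^k.
g_1(k) for k = 0…5: 1, 5, 20, 60, 120, 120.
g_2(k) for k = 0…5: 1, 2, 4, 8, 16, 32.
c_5 = Σ_k C(5,k)·g_1(k)·g_2(5−k) = 1·1·32 + 5·5·16 + 10·20·8 + 10·60·4 + 5·120·2 + 1·120·1 = 32 + 400 + 1600 + 2400 + 1200 + 120 = 5752.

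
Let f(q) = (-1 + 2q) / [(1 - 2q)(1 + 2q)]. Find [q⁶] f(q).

Partial fractions give a closed form: a_n = (-1)·(-2)^n.
At n = 6: a_6 = -64.

-64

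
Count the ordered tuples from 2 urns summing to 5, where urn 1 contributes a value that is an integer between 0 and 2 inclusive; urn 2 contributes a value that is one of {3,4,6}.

The generating function for the choices is (1 + z + z^2)·(z^3 + z^4 + z^6); the count is [z^5].
(1 + z + z^2) has coefficients 1,1,1 for degrees 0…2.
(z^3 + z^4 + z^6) has coefficients 0,0,0,1,1,0 for degrees 0…5.
[z^5] = 1·0 + 1·1 + 1·1 = 2.

2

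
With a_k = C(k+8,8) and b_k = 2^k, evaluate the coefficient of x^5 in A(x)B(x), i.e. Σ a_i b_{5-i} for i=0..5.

3473

The convolution is the x^5 coefficient of A(x)B(x).
Σ = 1·32 + 9·16 + 45·8 + 165·4 + 495·2 + 1287·1 = 3473.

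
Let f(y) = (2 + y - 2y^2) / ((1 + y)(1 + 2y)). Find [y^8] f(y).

513

The denominator gives the recurrence a_n = −3a_(n−1) − 2a_(n−2) for n ≥ 3; the numerator fixes a_0 = 2, a_1 = -5, a_2 = 9.
Iterating: 2, -5, 9, -17, 33, -65, 129, -257, 513, so a_8 = 513.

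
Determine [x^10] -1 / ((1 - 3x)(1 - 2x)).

The denominator gives the recurrence a_n = 5a_(n−1) − 6a_(n−2) for n ≥ 2; the numerator fixes a_0 = -1, a_1 = -5.
Iterating: -1, -5, -19, -65, -211, -665, -2059, -6305, -19171, -58025, -175099, so a_10 = -175099.

-175099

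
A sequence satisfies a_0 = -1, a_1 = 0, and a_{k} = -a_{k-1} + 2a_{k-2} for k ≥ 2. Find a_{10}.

-342

The ordinary generating function has denominator 1 + y - 2y^2.
Iterating the recurrence: a_0,…,a_{10} = -1, 0, -2, 2, -6, 10, -22, 42, -86, 170, -342.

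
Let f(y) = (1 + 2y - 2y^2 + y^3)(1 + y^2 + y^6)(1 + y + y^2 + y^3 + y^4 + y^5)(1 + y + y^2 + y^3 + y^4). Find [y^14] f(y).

6

(1 + 2y - 2y^2 + y^3) has coefficients 1,2,-2,1 for degrees 0…3.
(1 + y^2 + y^6) has coefficients 1,0,1,0,0,0,1,0,0,0,0,0,0,0,0 for degrees 0…14.
Multiplying by (1 + y + y^2 + y^3 + y^4 + y^5) gives running coefficients 1,1,2,2,2,2,2,2,1,1,1,1,0,0,0 for degrees 0…14.
Finally multiplying by (1 + y + y^2 + y^3 + y^4), the product of all factors after the first has coefficients 1,2,4,6,8,9,10,10,9,8,7,6,4,3,2 for degrees 0…14.
[y^14] = 1·2 + 2·3 − 2·4 + 1·6 = 6.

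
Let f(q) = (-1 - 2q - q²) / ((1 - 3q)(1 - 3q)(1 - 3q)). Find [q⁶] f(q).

-31833

The denominator gives the recurrence a_n = 9a_(n−1) − 27a_(n−2) + 27a_(n−3) for n ≥ 3; the numerator fixes a_0 = -1, a_1 = -11, a_2 = -73.
Iterating: -1, -11, -73, -387, -1809, -7803, -31833, so a_6 = -31833.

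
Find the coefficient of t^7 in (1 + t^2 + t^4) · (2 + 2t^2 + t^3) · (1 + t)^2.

(1 + t^2 + t^4) has coefficients 1,0,1,0,1 for degrees 0…4.
(2 + 2t^2 + t^3) has coefficients 2,0,2,1,0,0,0,0 for degrees 0…7.
Finally multiplying by (1 + t)^2, the product of all factors after the first has coefficients 2,4,4,5,4,1,0,0 for degrees 0…7.
[t^7] = 1·0 + 1·1 + 1·5 = 6.

6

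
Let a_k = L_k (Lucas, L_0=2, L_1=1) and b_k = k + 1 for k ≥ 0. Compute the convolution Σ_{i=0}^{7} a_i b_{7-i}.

187

Write out a_i and b_{7-i} for i = 0,…,7 and sum the products.
Σ = 2·8 + 1·7 + 3·6 + 4·5 + 7·4 + 11·3 + 18·2 + 29·1 = 187.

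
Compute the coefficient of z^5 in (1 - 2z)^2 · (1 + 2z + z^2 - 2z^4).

(1 - 2z)^2 has coefficients 1,-4,4 for degrees 0…2.
(1 + 2z + z^2 - 2z^4) has coefficients 1,2,1,0,-2,0 for degrees 0…5.
[z^5] = 1·0 − 4·(-2) + 4·0 = 8.

8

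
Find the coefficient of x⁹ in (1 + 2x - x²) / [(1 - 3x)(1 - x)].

The denominator gives the recurrence a_n = 4a_(n−1) − 3a_(n−2) for n ≥ 3; the numerator fixes a_0 = 1, a_1 = 6, a_2 = 20.
Iterating: 1, 6, 20, 62, 188, 566, 1700, 5102, 15308, 45926, so a_9 = 45926.

45926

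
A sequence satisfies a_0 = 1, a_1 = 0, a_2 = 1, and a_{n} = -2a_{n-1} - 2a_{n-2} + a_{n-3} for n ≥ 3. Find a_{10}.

The ordinary generating function has denominator 1 + 2t + 2t^2 - t^3.
Iterating the recurrence: a_0,…,a_{10} = 1, 0, 1, -1, 0, 3, -7, 8, 1, -25, 56.

56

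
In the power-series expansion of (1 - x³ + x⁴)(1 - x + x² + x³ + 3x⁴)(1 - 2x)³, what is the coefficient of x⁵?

-40

(1 - x³ + x⁴) has coefficients 1,0,0,-1,1 for degrees 0…4.
(1 - x + x² + x³ + 3x⁴) has coefficients 1,-1,1,1,3,0 for degrees 0…5.
Finally multiplying by (1 - 2x)³, the product of all factors after the first has coefficients 1,-7,19,-25,17,-14 for degrees 0…5.
[x⁵] = 1·(-14) − 1·19 + 1·(-7) = -40.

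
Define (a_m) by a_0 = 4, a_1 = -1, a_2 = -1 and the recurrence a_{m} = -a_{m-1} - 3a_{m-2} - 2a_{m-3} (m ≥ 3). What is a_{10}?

-199

The ordinary generating function has denominator 1 + x + 3x^2 + 2x^3.
Iterating the recurrence: a_0,…,a_{10} = 4, -1, -1, -4, 9, 5, -24, -9, 71, 4, -199.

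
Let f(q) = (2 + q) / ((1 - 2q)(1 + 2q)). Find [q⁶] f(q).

Partial fractions give a closed form: a_n = (5/4)·2^n + (3/4)·(-2)^n.
At n = 6: a_6 = 128.

128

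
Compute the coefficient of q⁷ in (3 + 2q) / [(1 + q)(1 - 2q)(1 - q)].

680

The denominator gives the recurrence a_n = 2a_(n−1) + a_(n−2) − 2a_(n−3) for n ≥ 3; the numerator fixes a_0 = 3, a_1 = 8, a_2 = 19.
Iterating: 3, 8, 19, 40, 83, 168, 339, 680, so a_7 = 680.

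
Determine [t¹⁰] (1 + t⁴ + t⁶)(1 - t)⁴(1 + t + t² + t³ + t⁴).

3

(1 + t⁴ + t⁶) has coefficients 1,0,0,0,1,0,1 for degrees 0…6.
(1 - t)⁴ has coefficients 1,-4,6,-4,1,0,0,0,0,0,0 for degrees 0…10.
Finally multiplying by (1 + t + t² + t³ + t⁴), the product of all factors after the first has coefficients 1,-3,3,-1,0,-1,3,-3,1,0,0 for degrees 0…10.
[t¹⁰] = 1·0 + 1·3 + 1·0 = 3.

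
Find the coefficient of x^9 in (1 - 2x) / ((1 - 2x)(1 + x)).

-1

Partial fractions give a closed form: a_n = (1)·(-1)^n.
At n = 9: a_9 = -1.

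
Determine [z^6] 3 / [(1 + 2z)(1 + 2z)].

The denominator gives the recurrence a_n = −4a_(n−1) − 4a_(n−2) for n ≥ 2; the numerator fixes a_0 = 3, a_1 = -12.
Iterating: 3, -12, 36, -96, 240, -576, 1344, so a_6 = 1344.

1344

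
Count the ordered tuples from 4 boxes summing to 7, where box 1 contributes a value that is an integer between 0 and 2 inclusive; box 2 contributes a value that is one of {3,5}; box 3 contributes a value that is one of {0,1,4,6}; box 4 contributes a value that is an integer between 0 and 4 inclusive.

The generating function for the choices is (1 + x + x²)·(x³ + x⁵)·(1 + x + x⁴ + x⁶)·(1 + x + x² + x³ + x⁴); the count is [x⁷].
(1 + x + x²) has coefficients 1,1,1 for degrees 0…2.
(x³ + x⁵) has coefficients 0,0,0,1,0,1,0,0 for degrees 0…7.
Multiplying by (1 + x + x⁴ + x⁶) gives running coefficients 0,0,0,1,1,1,1,1 for degrees 0…7.
Finally multiplying by (1 + x + x² + x³ + x⁴), the product of all factors after the first has coefficients 0,0,0,1,2,3,4,5 for degrees 0…7.
[x⁷] = 1·5 + 1·4 + 1·3 = 12.

12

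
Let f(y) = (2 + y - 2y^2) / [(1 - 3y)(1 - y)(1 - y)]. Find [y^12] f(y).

2524336

The denominator gives the recurrence a_n = 5a_(n−1) − 7a_(n−2) + 3a_(n−3) for n ≥ 3; the numerator fixes a_0 = 2, a_1 = 11, a_2 = 39.
Iterating: 2, 11, 39, 124, 380, 1149, 3457, 10382, 31158, 93487, 280475, 841440, 2524336, so a_12 = 2524336.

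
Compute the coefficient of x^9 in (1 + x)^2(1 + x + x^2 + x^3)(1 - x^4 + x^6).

3

(1 + x)^2 has coefficients 1,2,1 for degrees 0…2.
(1 + x + x^2 + x^3) has coefficients 1,1,1,1,0,0,0,0,0,0 for degrees 0…9.
Finally multiplying by (1 - x^4 + x^6), the product of all factors after the first has coefficients 1,1,1,1,-1,-1,0,0,1,1 for degrees 0…9.
[x^9] = 1·1 + 2·1 + 1·0 = 3.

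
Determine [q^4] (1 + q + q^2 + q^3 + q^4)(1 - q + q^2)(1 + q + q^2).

(1 + q + q^2 + q^3 + q^4) has coefficients 1,1,1,1,1 for degrees 0…4.
(1 - q + q^2) has coefficients 1,-1,1,0,0 for degrees 0…4.
Finally multiplying by (1 + q + q^2), the product of all factors after the first has coefficients 1,0,1,0,1 for degrees 0…4.
[q^4] = 1·1 + 1·0 + 1·1 + 1·0 + 1·1 = 3.

3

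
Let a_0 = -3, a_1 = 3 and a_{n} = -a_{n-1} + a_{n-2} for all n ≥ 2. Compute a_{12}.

-699

The ordinary generating function has denominator 1 + q - q^2.
Iterating the recurrence: a_0,…,a_{12} = -3, 3, -6, 9, -15, 24, -39, 63, -102, 165, -267, 432, -699.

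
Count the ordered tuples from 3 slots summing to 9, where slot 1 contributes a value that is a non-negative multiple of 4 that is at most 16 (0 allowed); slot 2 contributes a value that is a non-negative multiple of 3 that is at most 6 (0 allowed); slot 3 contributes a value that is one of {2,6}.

2

The generating function for the choices is (1 + z^4 + z^8 + z^12 + z^16)·(1 + z^3 + z^6)·(z^2 + z^6); the count is [z^9].
(1 + z^4 + z^8 + z^12 + z^16) has coefficients 1,0,0,0,1,0,0,0,1,0 for degrees 0…9.
(1 + z^3 + z^6) has coefficients 1,0,0,1,0,0,1,0,0,0 for degrees 0…9.
Finally multiplying by (z^2 + z^6), the product of all factors after the first has coefficients 0,0,1,0,0,1,1,0,1,1 for degrees 0…9.
[z^9] = 1·1 + 1·1 + 1·0 = 2.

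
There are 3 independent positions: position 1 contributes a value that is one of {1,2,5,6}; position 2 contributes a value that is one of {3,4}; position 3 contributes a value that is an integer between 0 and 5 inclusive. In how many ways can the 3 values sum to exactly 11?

5

The generating function for the choices is (y + y^2 + y^5 + y^6)·(y^3 + y^4)·(1 + y + y^2 + y^3 + y^4 + y^5); the count is [y^11].
(y + y^2 + y^5 + y^6) has coefficients 0,1,1,0,0,1,1 for degrees 0…6.
(y^3 + y^4) has coefficients 0,0,0,1,1,0,0,0,0,0,0,0 for degrees 0…11.
Finally multiplying by (1 + y + y^2 + y^3 + y^4 + y^5), the product of all factors after the first has coefficients 0,0,0,1,2,2,2,2,2,1,0,0 for degrees 0…11.
[y^11] = 1·0 + 1·1 + 1·2 + 1·2 = 5.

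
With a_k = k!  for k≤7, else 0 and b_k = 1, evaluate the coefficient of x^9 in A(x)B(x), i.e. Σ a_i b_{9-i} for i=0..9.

Write out a_i and b_{9-i} for i = 0,…,9 and sum the products.
Σ = 1·1 + 1·1 + 2·1 + 6·1 + 24·1 + 120·1 + 720·1 + 5040·1 + 0·1 + 0·1 = 5914.

5914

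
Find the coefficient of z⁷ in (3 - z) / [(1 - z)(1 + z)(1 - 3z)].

6560

Partial fractions give a closed form: a_n = (-1/2)·1^n + (1/2)·(-1)^n + (3)·3^n.
At n = 7: a_7 = 6560.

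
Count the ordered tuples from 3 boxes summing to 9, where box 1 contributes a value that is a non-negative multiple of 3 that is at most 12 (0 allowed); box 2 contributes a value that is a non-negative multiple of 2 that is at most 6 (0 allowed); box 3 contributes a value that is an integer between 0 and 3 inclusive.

6

The generating function for the choices is (1 + t³ + t⁶ + t⁹ + t¹²)·(1 + t² + t⁴ + t⁶)·(1 + t + t² + t³); the count is [t⁹].
(1 + t³ + t⁶ + t⁹ + t¹²) has coefficients 1,0,0,1,0,0,1,0,0,1 for degrees 0…9.
(1 + t² + t⁴ + t⁶) has coefficients 1,0,1,0,1,0,1,0,0,0 for degrees 0…9.
Finally multiplying by (1 + t + t² + t³), the product of all factors after the first has coefficients 1,1,2,2,2,2,2,2,1,1 for degrees 0…9.
[t⁹] = 1·1 + 1·2 + 1·2 + 1·1 = 6.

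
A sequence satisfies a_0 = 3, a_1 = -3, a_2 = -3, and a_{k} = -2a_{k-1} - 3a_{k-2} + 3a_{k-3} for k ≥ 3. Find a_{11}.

9870

The ordinary generating function has denominator 1 + 2t + 3t^2 - 3t^3.
Iterating the recurrence: a_0,…,a_{11} = 3, -3, -3, 24, -48, 15, 186, -561, 609, 1023, -5556, 9870.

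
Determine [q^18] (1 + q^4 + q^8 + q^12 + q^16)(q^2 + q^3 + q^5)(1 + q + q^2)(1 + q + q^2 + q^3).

(1 + q^4 + q^8 + q^12 + q^16) has coefficients 1,0,0,0,1,0,0,0,1,0,0,0,1,0,0,0,1 for degrees 0…16.
(q^2 + q^3 + q^5) has coefficients 0,0,1,1,0,1,0,0,0,0,0,0,0,0,0,0,0,0,0 for degrees 0…18.
Multiplying by (1 + q + q^2) gives running coefficients 0,0,1,2,2,2,1,1,0,0,0,0,0,0,0,0,0,0,0 for degrees 0…18.
Finally multiplying by (1 + q + q^2 + q^3), the product of all factors after the first has coefficients 0,0,1,3,5,7,7,6,4,2,1,0,0,0,0,0,0,0,0 for degrees 0…18.
[q^18] = 1·0 + 1·0 + 1·1 + 1·7 + 1·1 = 9.

9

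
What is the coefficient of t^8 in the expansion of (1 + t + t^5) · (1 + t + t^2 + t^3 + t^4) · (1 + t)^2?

(1 + t + t^5) has coefficients 1,1,0,0,0,1 for degrees 0…5.
(1 + t + t^2 + t^3 + t^4) has coefficients 1,1,1,1,1,0,0,0,0 for degrees 0…8.
Finally multiplying by (1 + t)^2, the product of all factors after the first has coefficients 1,3,4,4,4,3,1,0,0 for degrees 0…8.
[t^8] = 1·0 + 1·0 + 1·4 = 4.

4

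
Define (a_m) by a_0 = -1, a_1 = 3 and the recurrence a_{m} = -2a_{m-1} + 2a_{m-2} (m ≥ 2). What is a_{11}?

68192

The ordinary generating function has denominator 1 + 2y - 2y^2.
Iterating the recurrence: a_0,…,a_{11} = -1, 3, -8, 22, -60, 164, -448, 1224, -3344, 9136, -24960, 68192.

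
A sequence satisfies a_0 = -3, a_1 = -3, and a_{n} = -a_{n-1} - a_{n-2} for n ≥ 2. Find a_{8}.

6

The ordinary generating function has denominator 1 + z + z^2.
Iterating the recurrence: a_0,…,a_{8} = -3, -3, 6, -3, -3, 6, -3, -3, 6.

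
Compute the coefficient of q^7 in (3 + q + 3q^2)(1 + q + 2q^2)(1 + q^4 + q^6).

(3 + q + 3q^2) has coefficients 3,1,3 for degrees 0…2.
(1 + q + 2q^2) has coefficients 1,1,2,0,0,0,0,0 for degrees 0…7.
Finally multiplying by (1 + q^4 + q^6), the product of all factors after the first has coefficients 1,1,2,0,1,1,3,1 for degrees 0…7.
[q^7] = 3·1 + 1·3 + 3·1 = 9.

9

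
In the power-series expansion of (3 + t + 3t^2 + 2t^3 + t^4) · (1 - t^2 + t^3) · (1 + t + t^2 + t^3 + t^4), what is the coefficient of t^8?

2

(3 + t + 3t^2 + 2t^3 + t^4) has coefficients 3,1,3,2,1 for degrees 0…4.
(1 - t^2 + t^3) has coefficients 1,0,-1,1,0,0,0,0,0 for degrees 0…8.
Finally multiplying by (1 + t + t^2 + t^3 + t^4), the product of all factors after the first has coefficients 1,1,0,1,1,0,0,1,0 for degrees 0…8.
[t^8] = 3·0 + 1·1 + 3·0 + 2·0 + 1·1 = 2.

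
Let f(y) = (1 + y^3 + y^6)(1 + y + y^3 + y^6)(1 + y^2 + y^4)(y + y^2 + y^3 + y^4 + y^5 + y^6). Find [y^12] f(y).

20

(1 + y^3 + y^6) has coefficients 1,0,0,1,0,0,1 for degrees 0…6.
(1 + y + y^3 + y^6) has coefficients 1,1,0,1,0,0,1,0,0,0,0,0,0 for degrees 0…12.
Multiplying by (1 + y^2 + y^4) gives running coefficients 1,1,1,2,1,2,1,1,1,0,1,0,0 for degrees 0…12.
Finally multiplying by (y + y^2 + y^3 + y^4 + y^5 + y^6), the product of all factors after the first has coefficients 0,1,2,3,5,6,8,8,8,8,6,6,4 for degrees 0…12.
[y^12] = 1·4 + 1·8 + 1·8 = 20.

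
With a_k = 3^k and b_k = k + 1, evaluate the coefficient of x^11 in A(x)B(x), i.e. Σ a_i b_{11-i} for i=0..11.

The convolution is the t^11 coefficient of A(t)B(t).
Σ = 1·12 + 3·11 + 9·10 + 27·9 + 81·8 + 243·7 + 729·6 + 2187·5 + 6561·4 + 19683·3 + 59049·2 + 177147·1 = 398574.

398574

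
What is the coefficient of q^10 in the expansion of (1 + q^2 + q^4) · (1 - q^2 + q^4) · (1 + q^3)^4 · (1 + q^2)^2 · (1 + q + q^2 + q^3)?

48

(1 + q^2 + q^4) has coefficients 1,0,1,0,1 for degrees 0…4.
(1 - q^2 + q^4) has coefficients 1,0,-1,0,1,0,0,0,0,0,0 for degrees 0…10.
Multiplying by (1 + q^3)^4 gives running coefficients 1,0,-1,4,1,-4,6,4,-6,4,6 for degrees 0…10.
Multiplying by (1 + q^2)^2 gives running coefficients 1,0,1,4,0,4,7,0,7,8,0 for degrees 0…10.
Finally multiplying by (1 + q + q^2 + q^3), the product of all factors after the first has coefficients 1,1,2,6,5,9,15,11,18,22,15 for degrees 0…10.
[q^10] = 1·15 + 1·18 + 1·15 = 48.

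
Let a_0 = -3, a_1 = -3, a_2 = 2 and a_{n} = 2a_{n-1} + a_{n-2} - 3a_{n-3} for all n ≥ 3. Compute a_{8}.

The ordinary generating function has denominator 1 - 2q - q^2 + 3q^3.
Iterating the recurrence: a_0,…,a_{8} = -3, -3, 2, 10, 31, 66, 133, 239, 413.

413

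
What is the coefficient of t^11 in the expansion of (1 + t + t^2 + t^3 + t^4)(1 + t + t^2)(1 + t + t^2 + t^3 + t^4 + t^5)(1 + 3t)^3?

(1 + t + t^2 + t^3 + t^4) has coefficients 1,1,1,1,1 for degrees 0…4.
(1 + t + t^2) has coefficients 1,1,1,0,0,0,0,0,0,0,0,0 for degrees 0…11.
Multiplying by (1 + t + t^2 + t^3 + t^4 + t^5) gives running coefficients 1,2,3,3,3,3,2,1,0,0,0,0 for degrees 0…11.
Finally multiplying by (1 + 3t)^3, the product of all factors after the first has coefficients 1,11,48,111,165,192,191,181,144,81,27,0 for degrees 0…11.
[t^11] = 1·0 + 1·27 + 1·81 + 1·144 + 1·181 = 433.

433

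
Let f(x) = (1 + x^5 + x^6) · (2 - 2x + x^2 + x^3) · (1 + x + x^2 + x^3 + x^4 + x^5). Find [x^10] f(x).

4

(1 + x^5 + x^6) has coefficients 1,0,0,0,0,1,1 for degrees 0…6.
(2 - 2x + x^2 + x^3) has coefficients 2,-2,1,1,0,0,0,0,0,0,0 for degrees 0…10.
Finally multiplying by (1 + x + x^2 + x^3 + x^4 + x^5), the product of all factors after the first has coefficients 2,0,1,2,2,2,0,2,1,0,0 for degrees 0…10.
[x^10] = 1·0 + 1·2 + 1·2 = 4.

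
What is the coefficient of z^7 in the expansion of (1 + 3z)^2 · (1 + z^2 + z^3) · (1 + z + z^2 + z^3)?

(1 + 3z)^2 has coefficients 1,6,9 for degrees 0…2.
(1 + z^2 + z^3) has coefficients 1,0,1,1,0,0,0,0 for degrees 0…7.
Finally multiplying by (1 + z + z^2 + z^3), the product of all factors after the first has coefficients 1,1,2,3,2,2,1,0 for degrees 0…7.
[z^7] = 1·0 + 6·1 + 9·2 = 24.

24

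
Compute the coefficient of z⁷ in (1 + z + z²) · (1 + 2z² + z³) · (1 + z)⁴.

(1 + z + z²) has coefficients 1,1,1 for degrees 0…2.
(1 + 2z² + z³) has coefficients 1,0,2,1,0,0,0,0 for degrees 0…7.
Finally multiplying by (1 + z)⁴, the product of all factors after the first has coefficients 1,4,8,13,17,14,6,1 for degrees 0…7.
[z⁷] = 1·1 + 1·6 + 1·14 = 21.

21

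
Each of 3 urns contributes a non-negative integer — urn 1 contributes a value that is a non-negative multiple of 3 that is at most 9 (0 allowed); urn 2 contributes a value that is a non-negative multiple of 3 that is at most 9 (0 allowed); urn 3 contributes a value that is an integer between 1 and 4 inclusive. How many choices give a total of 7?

The generating function for the choices is (1 + z³ + z⁶ + z⁹)·(1 + z³ + z⁶ + z⁹)·(z + z² + z³ + z⁴); the count is [z⁷].
(1 + z³ + z⁶ + z⁹) has coefficients 1,0,0,1,0,0,1,0 for degrees 0…7.
(1 + z³ + z⁶ + z⁹) has coefficients 1,0,0,1,0,0,1,0 for degrees 0…7.
Finally multiplying by (z + z² + z³ + z⁴), the product of all factors after the first has coefficients 0,1,1,1,2,1,1,2 for degrees 0…7.
[z⁷] = 1·2 + 1·2 + 1·1 = 5.

5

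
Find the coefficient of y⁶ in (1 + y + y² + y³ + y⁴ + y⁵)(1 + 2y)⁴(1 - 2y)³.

(1 + y + y² + y³ + y⁴ + y⁵) has coefficients 1,1,1,1,1,1 for degrees 0…5.
(1 + 2y)⁴ has coefficients 1,8,24,32,16,0,0 for degrees 0…6.
Finally multiplying by (1 - 2y)³, the product of all factors after the first has coefficients 1,2,-12,-24,48,96,-64 for degrees 0…6.
[y⁶] = 1·(-64) + 1·96 + 1·48 + 1·(-24) + 1·(-12) + 1·2 = 46.

46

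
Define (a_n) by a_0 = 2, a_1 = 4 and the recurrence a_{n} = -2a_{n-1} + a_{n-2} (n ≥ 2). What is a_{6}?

-222

The ordinary generating function has denominator 1 + 2y - y^2.
Iterating the recurrence: a_0,…,a_{6} = 2, 4, -6, 16, -38, 92, -222.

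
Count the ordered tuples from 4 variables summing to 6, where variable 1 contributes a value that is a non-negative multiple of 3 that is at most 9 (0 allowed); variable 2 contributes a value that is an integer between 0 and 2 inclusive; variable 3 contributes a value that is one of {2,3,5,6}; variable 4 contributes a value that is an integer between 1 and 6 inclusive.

8

The generating function for the choices is (1 + z^3 + z^6 + z^9)·(1 + z + z^2)·(z^2 + z^3 + z^5 + z^6)·(z + z^2 + z^3 + z^4 + z^5 + z^6); the count is [z^6].
(1 + z^3 + z^6 + z^9) has coefficients 1,0,0,1,0,0,1 for degrees 0…6.
(1 + z + z^2) has coefficients 1,1,1,0,0,0,0 for degrees 0…6.
Multiplying by (z^2 + z^3 + z^5 + z^6) gives running coefficients 0,0,1,2,2,2,2 for degrees 0…6.
Finally multiplying by (z + z^2 + z^3 + z^4 + z^5 + z^6), the product of all factors after the first has coefficients 0,0,0,1,3,5,7 for degrees 0…6.
[z^6] = 1·7 + 1·1 + 1·0 = 8.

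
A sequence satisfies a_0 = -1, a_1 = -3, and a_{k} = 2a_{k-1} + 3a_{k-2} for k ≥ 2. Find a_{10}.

The ordinary generating function has denominator 1 - 2z - 3z^2.
Iterating the recurrence: a_0,…,a_{10} = -1, -3, -9, -27, -81, -243, -729, -2187, -6561, -19683, -59049.

-59049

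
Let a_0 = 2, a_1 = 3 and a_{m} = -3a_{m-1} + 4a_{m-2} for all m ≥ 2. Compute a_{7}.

The ordinary generating function has denominator 1 + 3z - 4z^2.
Iterating the recurrence: a_0,…,a_{7} = 2, 3, -1, 15, -49, 207, -817, 3279.

3279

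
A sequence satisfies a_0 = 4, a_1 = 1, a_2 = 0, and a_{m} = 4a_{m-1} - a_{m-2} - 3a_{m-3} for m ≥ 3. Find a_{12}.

The ordinary generating function has denominator 1 - 4z + z^2 + 3z^3.
Iterating the recurrence: a_0,…,a_{12} = 4, 1, 0, -13, -55, -207, -734, -2564, -8901, -30838, -106759, -369495, -1278707.

-1278707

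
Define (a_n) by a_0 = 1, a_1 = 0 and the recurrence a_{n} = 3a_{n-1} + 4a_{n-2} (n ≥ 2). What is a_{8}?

13108

The ordinary generating function has denominator 1 - 3z - 4z^2.
Iterating the recurrence: a_0,…,a_{8} = 1, 0, 4, 12, 52, 204, 820, 3276, 13108.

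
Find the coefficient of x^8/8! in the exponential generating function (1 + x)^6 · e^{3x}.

5668137

The EGF product rule gives c_8 = Σ_{k_1+k_2=8} C(8; k_1,k_2) · ∏ g_i(k_i), where (1+x)^6 gives the falling factorial (6)_k; e^{3x} gives (3)^k.
g_1(k) for k = 0…8: 1, 6, 30, 120, 360, 720, 720, 0, 0.
g_2(k) for k = 0…8: 1, 3, 9, 27, 81, 243, 729, 2187, 6561.
c_8 = Σ_k C(8,k)·g_1(k)·g_2(8−k) = 1·1·6561 + 8·6·2187 + 28·30·729 + 56·120·243 + 70·360·81 + 56·720·27 + 28·720·9 = 6561 + 104976 + 612360 + 1632960 + 2041200 + 1088640 + 181440 = 5668137.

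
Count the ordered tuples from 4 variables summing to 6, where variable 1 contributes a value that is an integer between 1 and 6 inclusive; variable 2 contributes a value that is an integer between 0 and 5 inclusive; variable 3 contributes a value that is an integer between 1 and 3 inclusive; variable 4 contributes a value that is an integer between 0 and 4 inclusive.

31

The generating function for the choices is (t + t^2 + t^3 + t^4 + t^5 + t^6)·(1 + t + t^2 + t^3 + t^4 + t^5)·(t + t^2 + t^3)·(1 + t + t^2 + t^3 + t^4); the count is [t^6].
(t + t^2 + t^3 + t^4 + t^5 + t^6) has coefficients 0,1,1,1,1,1,1 for degrees 0…6.
(1 + t + t^2 + t^3 + t^4 + t^5) has coefficients 1,1,1,1,1,1,0 for degrees 0…6.
Multiplying by (t + t^2 + t^3) gives running coefficients 0,1,2,3,3,3,3 for degrees 0…6.
Finally multiplying by (1 + t + t^2 + t^3 + t^4), the product of all factors after the first has coefficients 0,1,3,6,9,12,14 for degrees 0…6.
[t^6] = 1·12 + 1·9 + 1·6 + 1·3 + 1·1 + 1·0 = 31.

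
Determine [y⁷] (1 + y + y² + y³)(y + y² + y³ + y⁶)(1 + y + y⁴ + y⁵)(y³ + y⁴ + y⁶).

(1 + y + y² + y³) has coefficients 1,1,1,1 for degrees 0…3.
(y + y² + y³ + y⁶) has coefficients 0,1,1,1,0,0,1,0 for degrees 0…7.
Multiplying by (1 + y + y⁴ + y⁵) gives running coefficients 0,1,2,2,1,1,3,3 for degrees 0…7.
Finally multiplying by (y³ + y⁴ + y⁶), the product of all factors after the first has coefficients 0,0,0,0,1,3,4,4 for degrees 0…7.
[y⁷] = 1·4 + 1·4 + 1·3 + 1·1 = 12.

12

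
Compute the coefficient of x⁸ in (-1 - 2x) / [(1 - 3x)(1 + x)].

Partial fractions give a closed form: a_n = (-5/4)·3^n + (1/4)·(-1)^n.
At n = 8: a_8 = -8201.

-8201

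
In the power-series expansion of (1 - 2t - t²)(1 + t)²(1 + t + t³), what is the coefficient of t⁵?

(1 - 2t - t²) has coefficients 1,-2,-1 for degrees 0…2.
(1 + t)² has coefficients 1,2,1,0,0,0 for degrees 0…5.
Finally multiplying by (1 + t + t³), the product of all factors after the first has coefficients 1,3,3,2,2,1 for degrees 0…5.
[t⁵] = 1·1 − 2·2 − 1·2 = -5.

-5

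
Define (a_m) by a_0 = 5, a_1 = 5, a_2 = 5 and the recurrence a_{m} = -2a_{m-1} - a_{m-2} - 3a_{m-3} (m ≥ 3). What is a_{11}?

The ordinary generating function has denominator 1 + 2t + t^2 + 3t^3.
Iterating the recurrence: a_0,…,a_{11} = 5, 5, 5, -30, 40, -65, 180, -415, 845, -1815, 4030, -8780.

-8780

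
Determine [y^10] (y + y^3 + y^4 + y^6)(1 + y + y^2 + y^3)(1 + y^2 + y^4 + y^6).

7

(y + y^3 + y^4 + y^6) has coefficients 0,1,0,1,1,0,1 for degrees 0…6.
(1 + y + y^2 + y^3) has coefficients 1,1,1,1,0,0,0,0,0,0,0 for degrees 0…10.
Finally multiplying by (1 + y^2 + y^4 + y^6), the product of all factors after the first has coefficients 1,1,2,2,2,2,2,2,1,1,0 for degrees 0…10.
[y^10] = 1·1 + 1·2 + 1·2 + 1·2 = 7.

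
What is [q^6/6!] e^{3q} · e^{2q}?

The EGF product rule gives c_6 = Σ_{k_1+k_2=6} C(6; k_1,k_2) · ∏ g_i(k_i), where e^{3q} gives (3)^k; e^{2q} gives (2)^k.
g_1(k) for k = 0…6: 1, 3, 9, 27, 81, 243, 729.
g_2(k) for k = 0…6: 1, 2, 4, 8, 16, 32, 64.
c_6 = Σ_k C(6,k)·g_1(k)·g_2(6−k) = 1·1·64 + 6·3·32 + 15·9·16 + 20·27·8 + 15·81·4 + 6·243·2 + 1·729·1 = 64 + 576 + 2160 + 4320 + 4860 + 2916 + 729 = 15625.

15625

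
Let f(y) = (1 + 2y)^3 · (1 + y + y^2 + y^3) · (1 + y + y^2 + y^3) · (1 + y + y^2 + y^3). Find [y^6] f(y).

(1 + 2y)^3 has coefficients 1,6,12,8 for degrees 0…3.
(1 + y + y^2 + y^3) has coefficients 1,1,1,1,0,0,0 for degrees 0…6.
Multiplying by (1 + y + y^2 + y^3) gives running coefficients 1,2,3,4,3,2,1 for degrees 0…6.
Finally multiplying by (1 + y + y^2 + y^3), the product of all factors after the first has coefficients 1,3,6,10,12,12,10 for degrees 0…6.
[y^6] = 1·10 + 6·12 + 12·12 + 8·10 = 306.

306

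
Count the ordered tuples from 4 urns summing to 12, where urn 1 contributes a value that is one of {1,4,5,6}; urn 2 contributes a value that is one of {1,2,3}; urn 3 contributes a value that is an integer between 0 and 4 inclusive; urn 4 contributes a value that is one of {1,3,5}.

23

The generating function for the choices is (t + t^4 + t^5 + t^6)·(t + t^2 + t^3)·(1 + t + t^2 + t^3 + t^4)·(t + t^3 + t^5); the count is [t^12].
(t + t^4 + t^5 + t^6) has coefficients 0,1,0,0,1,1,1 for degrees 0…6.
(t + t^2 + t^3) has coefficients 0,1,1,1,0,0,0,0,0,0,0,0,0 for degrees 0…12.
Multiplying by (1 + t + t^2 + t^3 + t^4) gives running coefficients 0,1,2,3,3,3,2,1,0,0,0,0,0 for degrees 0…12.
Finally multiplying by (t + t^3 + t^5), the product of all factors after the first has coefficients 0,0,1,2,4,5,7,7,7,5,4,2,1 for degrees 0…12.
[t^12] = 1·2 + 1·7 + 1·7 + 1·7 = 23.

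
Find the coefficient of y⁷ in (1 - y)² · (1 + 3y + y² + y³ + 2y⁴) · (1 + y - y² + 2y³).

(1 - y)² has coefficients 1,-2,1 for degrees 0…2.
(1 + 3y + y² + y³ + 2y⁴) has coefficients 1,3,1,1,2,0,0,0 for degrees 0…7.
Finally multiplying by (1 + y - y² + 2y³), the product of all factors after the first has coefficients 1,4,3,1,8,3,0,4 for degrees 0…7.
[y⁷] = 1·4 − 2·0 + 1·3 = 7.

7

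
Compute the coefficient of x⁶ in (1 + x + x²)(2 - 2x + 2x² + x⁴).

(1 + x + x²) has coefficients 1,1,1 for degrees 0…2.
(2 - 2x + 2x² + x⁴) has coefficients 2,-2,2,0,1,0,0 for degrees 0…6.
[x⁶] = 1·0 + 1·0 + 1·1 = 1.

1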